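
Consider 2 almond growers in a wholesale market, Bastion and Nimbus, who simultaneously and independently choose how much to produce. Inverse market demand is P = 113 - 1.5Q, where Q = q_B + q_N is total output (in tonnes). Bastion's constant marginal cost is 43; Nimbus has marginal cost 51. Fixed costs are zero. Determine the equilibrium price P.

69

Bastion's profit: π_B = (113 - 1.5Q)q_B - (43q_B). Setting ∂π_B/∂q_B = 0: 70 - 3q_B - (3/2)(q_N) = 0.
Nimbus's profit: π_N = (113 - 1.5Q)q_N - (51q_N). Setting ∂π_N/∂q_N = 0: 62 - 3q_N - (3/2)(q_B) = 0.
Rearranging gives the reaction functions q_B = (70 - (3/2)q_N)/3 and q_N = (62 - (3/2)q_B)/3.
Solving the pair: q_B = 52/3, q_N = 12.
Total output Q = 88/3, so price P = 113 - (3/2)·(88/3) = 69.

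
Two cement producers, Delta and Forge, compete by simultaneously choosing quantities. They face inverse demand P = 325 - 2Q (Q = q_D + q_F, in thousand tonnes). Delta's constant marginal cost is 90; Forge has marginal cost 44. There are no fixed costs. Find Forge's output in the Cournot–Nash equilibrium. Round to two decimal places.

Delta's profit: π_D = (325 - 2Q)q_D - (90q_D). Setting ∂π_D/∂q_D = 0: 235 - 4q_D - 2(q_F) = 0.
Forge's first-order condition: 281 - 4q_F - 2(q_D) = 0.
Best responses: q_D = (235 - 2q_F)/4, q_F = (281 - 2q_D)/4.
Solving the pair: q_D = 63/2, q_F = 109/2.

54.50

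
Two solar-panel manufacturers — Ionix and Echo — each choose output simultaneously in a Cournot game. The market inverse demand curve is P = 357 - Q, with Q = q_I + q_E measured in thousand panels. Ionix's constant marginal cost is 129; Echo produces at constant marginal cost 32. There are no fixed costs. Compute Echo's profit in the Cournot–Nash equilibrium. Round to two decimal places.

Ionix's profit: π_I = (357 - Q)q_I - (129q_I). Setting ∂π_I/∂q_I = 0: 228 - 2q_I - (q_E) = 0.
Echo's first-order condition: 325 - 2q_E - (q_I) = 0.
Best responses: q_I = (228 - q_E)/2, q_E = (325 - q_I)/2.
Substituting one into the other gives q_I = 131/3 and q_E = 422/3.
Price P = 357 - 553/3 = 518/3.
Echo's profit: (518/3 - 32)·(422/3) = 19787.1111.

19787.11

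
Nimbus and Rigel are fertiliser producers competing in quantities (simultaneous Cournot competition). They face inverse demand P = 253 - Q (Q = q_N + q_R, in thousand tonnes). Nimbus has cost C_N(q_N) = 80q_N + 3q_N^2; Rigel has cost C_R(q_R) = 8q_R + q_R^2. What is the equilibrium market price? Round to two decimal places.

Nimbus's profit: π_N = (253 - Q)q_N - (80q_N + 3q_N²). Setting ∂π_N/∂q_N = 0: 173 - 8q_N - (q_R) = 0.
Rigel's profit: π_R = (253 - Q)q_R - (8q_R + q_R²). Setting ∂π_R/∂q_R = 0: 245 - 4q_R - (q_N) = 0.
Rearranging gives the reaction functions q_N = (173 - q_R)/8 and q_R = (245 - q_N)/4.
Substituting one into the other gives q_N = 447/31 and q_R = 1787/31.
Total output Q = 72.0645, so price P = 253 - 72.0645 = 180.9355.

180.94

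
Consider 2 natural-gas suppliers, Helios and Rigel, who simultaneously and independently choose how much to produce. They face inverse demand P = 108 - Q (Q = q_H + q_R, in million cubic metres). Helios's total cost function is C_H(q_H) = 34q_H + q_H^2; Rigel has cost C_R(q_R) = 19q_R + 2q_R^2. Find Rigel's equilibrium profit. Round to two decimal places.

Helios's profit: π_H = (108 - Q)q_H - (34q_H + q_H²). Setting ∂π_H/∂q_H = 0: 74 - 4q_H - (q_R) = 0.
Rigel's profit: π_R = (108 - Q)q_R - (19q_R + 2q_R²). Setting ∂π_R/∂q_R = 0: 89 - 6q_R - (q_H) = 0.
So q_H = (74 - q_R)/4 and q_R = (89 - q_H)/6.
Substituting one into the other gives q_H = 355/23 and q_R = 282/23.
Price P = 108 - 637/23 = 1847/23.
Rigel's profit: (1847/23)·(282/23) - 19·(282/23) - 2(282/23)² = 450.9868.

450.99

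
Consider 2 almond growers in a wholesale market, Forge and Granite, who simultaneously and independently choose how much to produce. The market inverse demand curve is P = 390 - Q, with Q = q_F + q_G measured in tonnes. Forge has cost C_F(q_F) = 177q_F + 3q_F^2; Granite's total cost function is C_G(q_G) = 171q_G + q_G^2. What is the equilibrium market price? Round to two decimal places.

Forge's profit: π_F = (390 - Q)q_F - (177q_F + 3q_F²). Setting ∂π_F/∂q_F = 0: 213 - 8q_F - (q_G) = 0.
Granite's first-order condition: 219 - 4q_G - (q_F) = 0.
So q_F = (213 - q_G)/8 and q_G = (219 - q_F)/4.
Solving the pair: q_F = 633/31, q_G = 1539/31.
Total output Q = 70.0645, so price P = 390 - 70.0645 = 319.9355.

319.94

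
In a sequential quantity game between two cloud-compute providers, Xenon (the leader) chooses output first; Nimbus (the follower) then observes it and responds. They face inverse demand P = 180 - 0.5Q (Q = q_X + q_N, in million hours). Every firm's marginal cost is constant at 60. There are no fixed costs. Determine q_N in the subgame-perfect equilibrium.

60

The follower Nimbus best-responds to any q_X: π_N = (180 - 0.5Q)q_N - 60q_N.
∂π_N/∂q_N = 120 - (1/2)q_X - q_N = 0 gives the reaction function q_N = (120 - (1/2)q_X).
The leader anticipates this reaction. Substituting into P = 180 - 0.5Q gives P = 120 - (1/4)q_X, so π_X = (120 - (1/4)q_X)q_X - 60q_X.
Leader FOC: 60 - (1/2)q_X = 0, so q_X = 120.
Then q_N = (120 - (1/2)·120) = 60.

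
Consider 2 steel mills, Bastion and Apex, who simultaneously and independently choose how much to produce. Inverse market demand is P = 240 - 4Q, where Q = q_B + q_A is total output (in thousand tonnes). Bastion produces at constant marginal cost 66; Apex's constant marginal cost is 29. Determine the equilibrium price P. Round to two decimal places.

111.67

Bastion's profit: π_B = (240 - 4Q)q_B - (66q_B). Setting ∂π_B/∂q_B = 0: 174 - 8q_B - 4(q_A) = 0.
Apex's profit: π_A = (240 - 4Q)q_A - (29q_A). Setting ∂π_A/∂q_A = 0: 211 - 8q_A - 4(q_B) = 0.
Best responses: q_B = (174 - 4q_A)/8, q_A = (211 - 4q_B)/8.
Substituting one into the other gives q_B = 137/12 and q_A = 62/3.
Total output Q = 385/12, so price P = 240 - 4·(385/12) = 335/3.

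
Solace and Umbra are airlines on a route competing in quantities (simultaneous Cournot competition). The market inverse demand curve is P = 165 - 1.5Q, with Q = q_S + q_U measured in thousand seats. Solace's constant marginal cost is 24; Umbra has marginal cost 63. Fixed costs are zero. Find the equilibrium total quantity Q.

Solace's profit: π_S = (165 - 1.5Q)q_S - (24q_S). Setting ∂π_S/∂q_S = 0: 141 - 3q_S - (3/2)(q_U) = 0.
Umbra's profit: π_U = (165 - 1.5Q)q_U - (63q_U). Setting ∂π_U/∂q_U = 0: 102 - 3q_U - (3/2)(q_S) = 0.
So q_S = (141 - (3/2)q_U)/3 and q_U = (102 - (3/2)q_S)/3.
Solving the pair: q_S = 40, q_U = 14.
Total output Q = 40 + 14 = 54.

54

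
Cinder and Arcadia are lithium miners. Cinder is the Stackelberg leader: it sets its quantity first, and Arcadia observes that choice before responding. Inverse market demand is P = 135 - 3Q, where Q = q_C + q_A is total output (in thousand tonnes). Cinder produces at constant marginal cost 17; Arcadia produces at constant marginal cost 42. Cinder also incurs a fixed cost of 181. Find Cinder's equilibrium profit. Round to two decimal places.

The follower Arcadia best-responds to any q_C: π_A = (135 - 3Q)q_A - 42q_A.
Follower FOC: 93 - 3q_C - 6q_A = 0, so q_A(q_C) = (93 - 3q_C)/6.
The leader anticipates this reaction. Substituting into P = 135 - 3Q gives P = 177/2 - (3/2)q_C, so π_C = (177/2 - (3/2)q_C)q_C - 17q_C.
Maximising: ∂π_C/∂q_C = 143/2 - 3q_C = 0, giving q_C = 143/6.
Then q_A = (93 - 3·(143/6))/6 = 43/12.
Price P = 135 - 3·(329/12) = 211/4.
Cinder's profit: (211/4 - 17)·(143/6) - 181 = 671.0417.

671.04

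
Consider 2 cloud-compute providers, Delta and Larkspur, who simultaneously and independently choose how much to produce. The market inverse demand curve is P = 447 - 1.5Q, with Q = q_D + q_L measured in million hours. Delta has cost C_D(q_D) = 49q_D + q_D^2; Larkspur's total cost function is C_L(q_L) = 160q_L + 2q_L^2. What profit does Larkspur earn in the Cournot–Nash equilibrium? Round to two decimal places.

Delta's profit: π_D = (447 - 1.5Q)q_D - (49q_D + q_D²). Setting ∂π_D/∂q_D = 0: 398 - 5q_D - (3/2)(q_L) = 0.
Larkspur's first-order condition: 287 - 7q_L - (3/2)(q_D) = 0.
So q_D = (398 - (3/2)q_L)/5 and q_L = (287 - (3/2)q_D)/7.
Solving the pair: q_D = 71.9237, q_L = 25.5878.
Price P = 447 - (3/2)·97.5115 = 300.7328.
Larkspur's profit: 300.7328·25.5878 - 160·25.5878 - 2·25.5878² = 2291.5718.

2291.57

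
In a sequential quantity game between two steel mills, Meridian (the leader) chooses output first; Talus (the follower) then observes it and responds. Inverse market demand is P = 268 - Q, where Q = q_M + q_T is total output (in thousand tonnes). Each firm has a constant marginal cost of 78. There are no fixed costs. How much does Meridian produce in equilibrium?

95

The follower Talus best-responds to any q_M: π_T = (268 - Q)q_T - 78q_T.
∂π_T/∂q_T = 190 - q_M - 2q_T = 0 gives the reaction function q_T = (190 - q_M)/2.
Meridian substitutes q_T(q_M) into its own profit: π_M = q_M(268 - q_M - (190 - q_M)/2) - 78q_M = (173 - (1/2)q_M)q_M - 78q_M.
The leader's first-order condition 95 - q_M = 0 yields q_M = 95.
Then q_T = (190 - 95)/2 = 95/2.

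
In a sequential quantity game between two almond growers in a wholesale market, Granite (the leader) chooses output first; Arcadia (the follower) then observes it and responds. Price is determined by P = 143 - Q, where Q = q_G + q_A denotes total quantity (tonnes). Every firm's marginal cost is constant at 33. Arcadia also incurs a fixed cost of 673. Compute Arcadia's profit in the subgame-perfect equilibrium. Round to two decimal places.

83.25

Solve by backward induction. Given q_G, the follower Arcadia maximises π_A = (143 - q_G - q_A)q_A - 33q_A.
∂π_A/∂q_A = 110 - q_G - 2q_A = 0 gives the reaction function q_A = (110 - q_G)/2.
Granite substitutes q_A(q_G) into its own profit: π_G = q_G(143 - q_G - (110 - q_G)/2) - 33q_G = (88 - (1/2)q_G)q_G - 33q_G.
Maximising: ∂π_G/∂q_G = 55 - q_G = 0, giving q_G = 55.
Then q_A = (110 - 55)/2 = 55/2.
Price P = 143 - 165/2 = 121/2.
Arcadia's profit: (121/2 - 33)·(55/2) - 673 = 333/4.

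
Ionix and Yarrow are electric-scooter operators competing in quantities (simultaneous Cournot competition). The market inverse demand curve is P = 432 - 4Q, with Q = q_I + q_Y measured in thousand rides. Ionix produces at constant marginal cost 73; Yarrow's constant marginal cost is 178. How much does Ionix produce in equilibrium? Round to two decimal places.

38.67

Ionix's profit: π_I = (432 - 4Q)q_I - (73q_I). Setting ∂π_I/∂q_I = 0: 359 - 8q_I - 4(q_Y) = 0.
Yarrow's first-order condition: 254 - 8q_Y - 4(q_I) = 0.
Best responses: q_I = (359 - 4q_Y)/8, q_Y = (254 - 4q_I)/8.
Substituting one into the other gives q_I = 116/3 and q_Y = 149/12.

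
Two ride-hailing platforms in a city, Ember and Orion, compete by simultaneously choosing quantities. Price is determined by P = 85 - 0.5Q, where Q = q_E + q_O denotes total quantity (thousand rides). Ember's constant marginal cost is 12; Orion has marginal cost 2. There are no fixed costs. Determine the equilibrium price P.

Ember's profit: π_E = (85 - 0.5Q)q_E - (12q_E). Setting ∂π_E/∂q_E = 0: 73 - q_E - (1/2)(q_O) = 0.
Orion's first-order condition: 83 - q_O - (1/2)(q_E) = 0.
So q_E = (73 - (1/2)q_O) and q_O = (83 - (1/2)q_E).
Solving the pair: q_E = 42, q_O = 62.
Total output Q = 104, so price P = 85 - (1/2)·104 = 33.

33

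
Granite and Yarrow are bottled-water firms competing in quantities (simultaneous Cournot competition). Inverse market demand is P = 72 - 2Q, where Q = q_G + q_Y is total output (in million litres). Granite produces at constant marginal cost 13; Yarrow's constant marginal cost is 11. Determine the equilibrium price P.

32

Granite's profit: π_G = (72 - 2Q)q_G - (13q_G). Setting ∂π_G/∂q_G = 0: 59 - 4q_G - 2(q_Y) = 0.
Yarrow's profit: π_Y = (72 - 2Q)q_Y - (11q_Y). Setting ∂π_Y/∂q_Y = 0: 61 - 4q_Y - 2(q_G) = 0.
Rearranging gives the reaction functions q_G = (59 - 2q_Y)/4 and q_Y = (61 - 2q_G)/4.
Substituting one into the other gives q_G = 19/2 and q_Y = 21/2.
Total output Q = 20, so price P = 72 - 2·20 = 32.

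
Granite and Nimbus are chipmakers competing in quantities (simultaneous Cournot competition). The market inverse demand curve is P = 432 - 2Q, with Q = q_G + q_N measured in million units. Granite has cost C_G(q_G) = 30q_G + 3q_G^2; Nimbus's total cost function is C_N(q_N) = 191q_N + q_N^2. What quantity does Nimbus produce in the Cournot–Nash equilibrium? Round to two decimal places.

Granite's profit: π_G = (432 - 2Q)q_G - (30q_G + 3q_G²). Setting ∂π_G/∂q_G = 0: 402 - 10q_G - 2(q_N) = 0.
Nimbus's first-order condition: 241 - 6q_N - 2(q_G) = 0.
So q_G = (402 - 2q_N)/10 and q_N = (241 - 2q_G)/6.
Solving the pair: q_G = 965/28, q_N = 803/28.

28.68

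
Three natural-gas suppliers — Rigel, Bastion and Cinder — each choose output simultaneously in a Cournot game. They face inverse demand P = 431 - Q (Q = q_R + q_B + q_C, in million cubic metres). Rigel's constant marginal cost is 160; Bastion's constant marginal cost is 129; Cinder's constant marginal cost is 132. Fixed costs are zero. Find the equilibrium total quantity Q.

Rigel's profit: π_R = (431 - Q)q_R - (160q_R). Setting ∂π_R/∂q_R = 0: 271 - 2q_R - (q_B + q_C) = 0.
Bastion's first-order condition: 302 - 2q_B - (q_R + q_C) = 0.
Cinder's first-order condition: 299 - 2q_C - (q_R + q_B) = 0.
Summing all 3 equations gives 872 − 4Q = 0, hence Q = 218.
Back-substituting: q_R = (271 − 218) = 53, q_B = (302 − 218) = 84, q_C = (299 − 218) = 81.
Total output Q = 53 + 84 + 81 = 218.

218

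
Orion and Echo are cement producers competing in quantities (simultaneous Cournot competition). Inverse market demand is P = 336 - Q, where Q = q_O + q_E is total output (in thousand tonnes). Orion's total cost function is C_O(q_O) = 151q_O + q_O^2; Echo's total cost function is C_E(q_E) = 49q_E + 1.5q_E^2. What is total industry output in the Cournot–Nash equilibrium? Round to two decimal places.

Orion's profit: π_O = (336 - Q)q_O - (151q_O + q_O²). Setting ∂π_O/∂q_O = 0: 185 - 4q_O - (q_E) = 0.
Echo's profit: π_E = (336 - Q)q_E - (49q_E + (3/2)q_E²). Setting ∂π_E/∂q_E = 0: 287 - 5q_E - (q_O) = 0.
So q_O = (185 - q_E)/4 and q_E = (287 - q_O)/5.
Substituting one into the other gives q_O = 638/19 and q_E = 963/19.
Total output Q = 638/19 + 963/19 = 1601/19.

84.26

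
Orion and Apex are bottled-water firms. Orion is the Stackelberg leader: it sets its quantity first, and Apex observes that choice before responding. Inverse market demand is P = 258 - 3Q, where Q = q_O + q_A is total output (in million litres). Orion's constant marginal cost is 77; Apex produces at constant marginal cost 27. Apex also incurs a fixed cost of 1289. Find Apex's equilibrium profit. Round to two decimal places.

The follower Apex best-responds to any q_O: π_A = (258 - 3Q)q_A - 27q_A.
Setting the follower's marginal profit to zero, 231 - 3q_O - 6q_A = 0, i.e. q_A = (231 - 3q_O)/6.
The leader anticipates this reaction. Substituting into P = 258 - 3Q gives P = 285/2 - (3/2)q_O, so π_O = (285/2 - (3/2)q_O)q_O - 77q_O.
Leader FOC: 131/2 - 3q_O = 0, so q_O = 131/6.
Then q_A = (231 - 3·(131/6))/6 = 331/12.
Price P = 258 - 3·(593/12) = 439/4.
Apex's profit: (439/4 - 27)·(331/12) - 1289 = 993.5208.

993.52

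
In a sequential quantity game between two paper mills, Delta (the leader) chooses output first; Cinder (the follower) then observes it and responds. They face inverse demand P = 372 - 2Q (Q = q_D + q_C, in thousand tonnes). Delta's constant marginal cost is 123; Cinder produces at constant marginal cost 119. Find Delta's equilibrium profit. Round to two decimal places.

Solve by backward induction. Given q_D, the follower Cinder maximises π_C = (372 - 2q_D - 2q_C)q_C - 119q_C.
Setting the follower's marginal profit to zero, 253 - 2q_D - 4q_C = 0, i.e. q_C = (253 - 2q_D)/4.
Delta substitutes q_C(q_D) into its own profit: π_D = q_D(372 - 2q_D - (253 - 2q_D)/2) - 123q_D = (491/2 - q_D)q_D - 123q_D.
Leader FOC: 245/2 - 2q_D = 0, so q_D = 245/4.
Then q_C = (253 - 2·(245/4))/4 = 261/8.
Price P = 372 - 2·(751/8) = 737/4.
Delta's profit: (737/4 - 123)·(245/4) = 3751.5625.

3751.56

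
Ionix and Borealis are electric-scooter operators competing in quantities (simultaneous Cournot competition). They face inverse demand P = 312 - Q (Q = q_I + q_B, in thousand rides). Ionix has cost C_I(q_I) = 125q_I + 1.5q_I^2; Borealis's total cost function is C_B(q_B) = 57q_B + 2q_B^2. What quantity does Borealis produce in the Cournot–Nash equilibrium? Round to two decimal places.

37.52

Ionix's profit: π_I = (312 - Q)q_I - (125q_I + (3/2)q_I²). Setting ∂π_I/∂q_I = 0: 187 - 5q_I - (q_B) = 0.
Borealis's first-order condition: 255 - 6q_B - (q_I) = 0.
So q_I = (187 - q_B)/5 and q_B = (255 - q_I)/6.
Solving the pair: q_I = 867/29, q_B = 1088/29.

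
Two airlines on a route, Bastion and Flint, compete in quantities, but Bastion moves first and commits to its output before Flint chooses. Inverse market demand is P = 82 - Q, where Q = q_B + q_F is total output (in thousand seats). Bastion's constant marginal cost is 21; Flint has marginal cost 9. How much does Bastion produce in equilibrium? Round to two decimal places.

Solve by backward induction. Given q_B, the follower Flint maximises π_F = (82 - q_B - q_F)q_F - 9q_F.
∂π_F/∂q_F = 73 - q_B - 2q_F = 0 gives the reaction function q_F = (73 - q_B)/2.
The leader anticipates this reaction. Substituting into P = 82 - Q gives P = 91/2 - (1/2)q_B, so π_B = (91/2 - (1/2)q_B)q_B - 21q_B.
Maximising: ∂π_B/∂q_B = 49/2 - q_B = 0, giving q_B = 49/2.
Then q_F = (73 - 49/2)/2 = 97/4.

24.50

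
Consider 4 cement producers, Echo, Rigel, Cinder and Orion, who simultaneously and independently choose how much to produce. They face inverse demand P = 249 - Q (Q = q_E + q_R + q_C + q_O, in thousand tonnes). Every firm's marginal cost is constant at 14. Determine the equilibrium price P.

61

A representative firm's profit is π_i = q_i(249 - Q) - 14q_i.
Setting ∂π_i/∂q_i = 0 with rivals' quantities fixed: 235 - 2q_i - Σ_{j≠i} q_j = 0.
By symmetry each firm produces the same amount; substituting Σ_{j≠i} q_j = 3q_i yields q_i = 235/5 = 47.
Total output Q = 188, so price P = 249 - 188 = 61.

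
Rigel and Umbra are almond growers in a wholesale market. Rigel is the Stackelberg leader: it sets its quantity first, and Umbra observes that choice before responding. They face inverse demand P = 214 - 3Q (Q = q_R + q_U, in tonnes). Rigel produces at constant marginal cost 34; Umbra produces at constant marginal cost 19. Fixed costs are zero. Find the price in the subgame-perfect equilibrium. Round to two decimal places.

75.25

Solve by backward induction. Given q_R, the follower Umbra maximises π_U = (214 - 3q_R - 3q_U)q_U - 19q_U.
Follower FOC: 195 - 3q_R - 6q_U = 0, so q_U(q_R) = (195 - 3q_R)/6.
The leader anticipates this reaction. Substituting into P = 214 - 3Q gives P = 233/2 - (3/2)q_R, so π_R = (233/2 - (3/2)q_R)q_R - 34q_R.
The leader's first-order condition 165/2 - 3q_R = 0 yields q_R = 55/2.
Then q_U = (195 - 3·(55/2))/6 = 75/4.
Total output Q = 185/4, so price P = 214 - 3·(185/4) = 301/4.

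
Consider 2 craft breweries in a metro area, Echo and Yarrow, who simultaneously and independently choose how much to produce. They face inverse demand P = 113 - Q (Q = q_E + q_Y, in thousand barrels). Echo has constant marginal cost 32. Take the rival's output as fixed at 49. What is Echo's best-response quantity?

With the rival's output fixed at 49, Echo's profit is π_E = (113 - 49 - q_E)q_E - (32q_E) = (64 - q_E)q_E - (32q_E).
∂π_E/∂q_E = 32 - 2q_E = 0, so q_E = 16.

16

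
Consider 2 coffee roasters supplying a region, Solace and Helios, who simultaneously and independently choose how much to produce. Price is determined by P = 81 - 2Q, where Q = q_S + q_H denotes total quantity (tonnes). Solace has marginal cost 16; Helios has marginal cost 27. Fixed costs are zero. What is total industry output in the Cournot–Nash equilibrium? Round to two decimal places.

Solace's profit: π_S = (81 - 2Q)q_S - (16q_S). Setting ∂π_S/∂q_S = 0: 65 - 4q_S - 2(q_H) = 0.
Helios's first-order condition: 54 - 4q_H - 2(q_S) = 0.
So q_S = (65 - 2q_H)/4 and q_H = (54 - 2q_S)/4.
Substituting one into the other gives q_S = 38/3 and q_H = 43/6.
Total output Q = 38/3 + 43/6 = 119/6.

19.83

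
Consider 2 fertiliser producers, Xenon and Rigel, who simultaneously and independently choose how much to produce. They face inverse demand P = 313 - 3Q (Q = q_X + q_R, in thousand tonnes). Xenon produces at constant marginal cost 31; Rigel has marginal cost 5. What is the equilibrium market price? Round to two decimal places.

116.33

Xenon's profit: π_X = (313 - 3Q)q_X - (31q_X). Setting ∂π_X/∂q_X = 0: 282 - 6q_X - 3(q_R) = 0.
Rigel's profit: π_R = (313 - 3Q)q_R - (5q_R). Setting ∂π_R/∂q_R = 0: 308 - 6q_R - 3(q_X) = 0.
So q_X = (282 - 3q_R)/6 and q_R = (308 - 3q_X)/6.
Solving the pair: q_X = 256/9, q_R = 334/9.
Total output Q = 590/9, so price P = 313 - 3·(590/9) = 349/3.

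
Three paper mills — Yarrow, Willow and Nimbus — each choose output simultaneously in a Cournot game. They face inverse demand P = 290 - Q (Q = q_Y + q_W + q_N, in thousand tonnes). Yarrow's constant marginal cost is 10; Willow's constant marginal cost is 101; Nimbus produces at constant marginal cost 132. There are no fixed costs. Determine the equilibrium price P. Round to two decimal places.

133.25

Yarrow's profit: π_Y = (290 - Q)q_Y - (10q_Y). Setting ∂π_Y/∂q_Y = 0: 280 - 2q_Y - (q_W + q_N) = 0.
Willow's first-order condition: 189 - 2q_W - (q_Y + q_N) = 0.
Nimbus's profit: π_N = (290 - Q)q_N - (132q_N). Setting ∂π_N/∂q_N = 0: 158 - 2q_N - (q_Y + q_W) = 0.
Summing all 3 equations gives 627 − 4Q = 0, hence Q = 627/4.
Back-substituting: q_Y = (280 − 627/4) = 493/4, q_W = (189 − 627/4) = 129/4, q_N = (158 − 627/4) = 5/4.
Total output Q = 627/4, so price P = 290 - 627/4 = 533/4.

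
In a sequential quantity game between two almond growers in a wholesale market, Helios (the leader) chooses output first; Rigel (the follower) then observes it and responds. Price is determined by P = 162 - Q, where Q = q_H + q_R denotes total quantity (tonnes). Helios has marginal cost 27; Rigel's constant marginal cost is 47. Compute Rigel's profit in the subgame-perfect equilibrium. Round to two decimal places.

The follower Rigel best-responds to any q_H: π_R = (162 - Q)q_R - 47q_R.
Setting the follower's marginal profit to zero, 115 - q_H - 2q_R = 0, i.e. q_R = (115 - q_H)/2.
Helios substitutes q_R(q_H) into its own profit: π_H = q_H(162 - q_H - (115 - q_H)/2) - 27q_H = (209/2 - (1/2)q_H)q_H - 27q_H.
Maximising: ∂π_H/∂q_H = 155/2 - q_H = 0, giving q_H = 155/2.
Then q_R = (115 - 155/2)/2 = 75/4.
Price P = 162 - 385/4 = 263/4.
Rigel's profit: (263/4 - 47)·(75/4) = 351.5625.

351.56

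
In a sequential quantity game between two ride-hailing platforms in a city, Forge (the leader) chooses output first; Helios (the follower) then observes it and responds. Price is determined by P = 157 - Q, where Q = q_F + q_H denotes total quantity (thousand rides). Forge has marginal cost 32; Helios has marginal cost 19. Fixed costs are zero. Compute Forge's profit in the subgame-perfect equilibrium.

The follower Helios best-responds to any q_F: π_H = (157 - Q)q_H - 19q_H.
Follower FOC: 138 - q_F - 2q_H = 0, so q_H(q_F) = (138 - q_F)/2.
Forge substitutes q_H(q_F) into its own profit: π_F = q_F(157 - q_F - (138 - q_F)/2) - 32q_F = (88 - (1/2)q_F)q_F - 32q_F.
The leader's first-order condition 56 - q_F = 0 yields q_F = 56.
Then q_H = (138 - 56)/2 = 41.
Price P = 157 - 97 = 60.
Forge's profit: (60 - 32)·56 = 1568.

1568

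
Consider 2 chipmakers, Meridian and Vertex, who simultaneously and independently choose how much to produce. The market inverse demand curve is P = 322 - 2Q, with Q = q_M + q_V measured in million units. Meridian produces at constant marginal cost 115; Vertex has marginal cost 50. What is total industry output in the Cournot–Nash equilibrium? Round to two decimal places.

Meridian's profit: π_M = (322 - 2Q)q_M - (115q_M). Setting ∂π_M/∂q_M = 0: 207 - 4q_M - 2(q_V) = 0.
Vertex's profit: π_V = (322 - 2Q)q_V - (50q_V). Setting ∂π_V/∂q_V = 0: 272 - 4q_V - 2(q_M) = 0.
Best responses: q_M = (207 - 2q_V)/4, q_V = (272 - 2q_M)/4.
Solving the pair: q_M = 71/3, q_V = 337/6.
Total output Q = 71/3 + 337/6 = 479/6.

79.83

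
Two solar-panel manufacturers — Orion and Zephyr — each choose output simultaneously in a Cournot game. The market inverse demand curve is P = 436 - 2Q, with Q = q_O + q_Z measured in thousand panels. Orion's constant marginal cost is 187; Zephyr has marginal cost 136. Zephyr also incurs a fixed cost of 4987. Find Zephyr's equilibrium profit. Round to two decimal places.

Orion's profit: π_O = (436 - 2Q)q_O - (187q_O). Setting ∂π_O/∂q_O = 0: 249 - 4q_O - 2(q_Z) = 0.
Zephyr's profit: π_Z = (436 - 2Q)q_Z - (136q_Z). Setting ∂π_Z/∂q_Z = 0: 300 - 4q_Z - 2(q_O) = 0.
Rearranging gives the reaction functions q_O = (249 - 2q_Z)/4 and q_Z = (300 - 2q_O)/4.
Solving the pair: q_O = 33, q_Z = 117/2.
Price P = 436 - 2·(183/2) = 253.
Zephyr's profit: (253 - 136)·(117/2) - 4987 = 1857.5000.

1857.50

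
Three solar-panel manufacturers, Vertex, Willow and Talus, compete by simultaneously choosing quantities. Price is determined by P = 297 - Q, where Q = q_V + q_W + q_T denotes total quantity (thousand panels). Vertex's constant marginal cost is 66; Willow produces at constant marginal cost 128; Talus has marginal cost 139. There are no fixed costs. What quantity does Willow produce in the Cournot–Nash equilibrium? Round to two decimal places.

29.50

Vertex's profit: π_V = (297 - Q)q_V - (66q_V). Setting ∂π_V/∂q_V = 0: 231 - 2q_V - (q_W + q_T) = 0.
Willow's first-order condition: 169 - 2q_W - (q_V + q_T) = 0.
Talus's first-order condition: 158 - 2q_T - (q_V + q_W) = 0.
Adding the 3 first-order conditions: 558 − 4Q = 0, so Q = 279/2.
Back-substituting: q_V = (231 − 279/2) = 183/2, q_W = (169 − 279/2) = 59/2, q_T = (158 − 279/2) = 37/2.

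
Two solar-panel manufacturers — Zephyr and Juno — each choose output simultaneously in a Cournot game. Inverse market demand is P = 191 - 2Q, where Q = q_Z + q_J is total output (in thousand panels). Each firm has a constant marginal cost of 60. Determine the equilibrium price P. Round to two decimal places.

103.67

Each firm earns π_i = (191 - 2Q)q_i - 60q_i.
Setting ∂π_i/∂q_i = 0 with rivals' quantities fixed: 131 - 4q_i - 2q_j = 0.
By symmetry each firm produces the same amount; substituting q_j = q_i yields q_i = 131/6.
Total output Q = 131/3, so price P = 191 - 2·(131/3) = 311/3.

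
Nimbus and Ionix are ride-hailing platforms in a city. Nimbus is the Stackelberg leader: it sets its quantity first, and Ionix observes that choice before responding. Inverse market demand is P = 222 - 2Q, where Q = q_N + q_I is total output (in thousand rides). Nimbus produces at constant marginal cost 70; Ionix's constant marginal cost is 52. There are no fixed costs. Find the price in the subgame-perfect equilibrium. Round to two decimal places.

103.50

Solve by backward induction. Given q_N, the follower Ionix maximises π_I = (222 - 2q_N - 2q_I)q_I - 52q_I.
Setting the follower's marginal profit to zero, 170 - 2q_N - 4q_I = 0, i.e. q_I = (170 - 2q_N)/4.
Nimbus substitutes q_I(q_N) into its own profit: π_N = q_N(222 - 2q_N - (170 - 2q_N)/2) - 70q_N = (137 - q_N)q_N - 70q_N.
Maximising: ∂π_N/∂q_N = 67 - 2q_N = 0, giving q_N = 67/2.
Then q_I = (170 - 2·(67/2))/4 = 103/4.
Total output Q = 237/4, so price P = 222 - 2·(237/4) = 207/2.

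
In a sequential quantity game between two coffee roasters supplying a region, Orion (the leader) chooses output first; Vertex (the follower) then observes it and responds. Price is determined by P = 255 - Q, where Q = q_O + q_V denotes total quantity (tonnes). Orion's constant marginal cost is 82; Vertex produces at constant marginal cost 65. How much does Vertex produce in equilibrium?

Solve by backward induction. Given q_O, the follower Vertex maximises π_V = (255 - q_O - q_V)q_V - 65q_V.
Setting the follower's marginal profit to zero, 190 - q_O - 2q_V = 0, i.e. q_V = (190 - q_O)/2.
Orion substitutes q_V(q_O) into its own profit: π_O = q_O(255 - q_O - (190 - q_O)/2) - 82q_O = (160 - (1/2)q_O)q_O - 82q_O.
The leader's first-order condition 78 - q_O = 0 yields q_O = 78.
Then q_V = (190 - 78)/2 = 56.

56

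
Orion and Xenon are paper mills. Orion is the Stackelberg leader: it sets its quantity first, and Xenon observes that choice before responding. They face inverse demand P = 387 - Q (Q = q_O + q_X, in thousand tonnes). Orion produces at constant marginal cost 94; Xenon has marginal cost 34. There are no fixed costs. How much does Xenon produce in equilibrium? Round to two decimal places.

The follower Xenon best-responds to any q_O: π_X = (387 - Q)q_X - 34q_X.
Follower FOC: 353 - q_O - 2q_X = 0, so q_X(q_O) = (353 - q_O)/2.
The leader anticipates this reaction. Substituting into P = 387 - Q gives P = 421/2 - (1/2)q_O, so π_O = (421/2 - (1/2)q_O)q_O - 94q_O.
The leader's first-order condition 233/2 - q_O = 0 yields q_O = 233/2.
Then q_X = (353 - 233/2)/2 = 473/4.

118.25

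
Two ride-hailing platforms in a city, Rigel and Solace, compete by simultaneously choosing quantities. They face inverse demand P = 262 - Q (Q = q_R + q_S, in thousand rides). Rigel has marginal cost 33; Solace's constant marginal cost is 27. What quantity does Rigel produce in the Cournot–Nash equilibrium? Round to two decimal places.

74.33

Rigel's profit: π_R = (262 - Q)q_R - (33q_R). Setting ∂π_R/∂q_R = 0: 229 - 2q_R - (q_S) = 0.
Solace's profit: π_S = (262 - Q)q_S - (27q_S). Setting ∂π_S/∂q_S = 0: 235 - 2q_S - (q_R) = 0.
Rearranging gives the reaction functions q_R = (229 - q_S)/2 and q_S = (235 - q_R)/2.
Solving the pair: q_R = 223/3, q_S = 241/3.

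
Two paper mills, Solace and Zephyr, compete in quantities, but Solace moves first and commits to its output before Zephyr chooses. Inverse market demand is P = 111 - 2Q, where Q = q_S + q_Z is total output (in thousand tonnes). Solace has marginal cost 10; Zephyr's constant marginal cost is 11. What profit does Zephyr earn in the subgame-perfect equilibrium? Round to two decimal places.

The follower Zephyr best-responds to any q_S: π_Z = (111 - 2Q)q_Z - 11q_Z.
∂π_Z/∂q_Z = 100 - 2q_S - 4q_Z = 0 gives the reaction function q_Z = (100 - 2q_S)/4.
Solace substitutes q_Z(q_S) into its own profit: π_S = q_S(111 - 2q_S - (100 - 2q_S)/2) - 10q_S = (61 - q_S)q_S - 10q_S.
The leader's first-order condition 51 - 2q_S = 0 yields q_S = 51/2.
Then q_Z = (100 - 2·(51/2))/4 = 49/4.
Price P = 111 - 2·(151/4) = 71/2.
Zephyr's profit: (71/2 - 11)·(49/4) = 300.1250.

300.13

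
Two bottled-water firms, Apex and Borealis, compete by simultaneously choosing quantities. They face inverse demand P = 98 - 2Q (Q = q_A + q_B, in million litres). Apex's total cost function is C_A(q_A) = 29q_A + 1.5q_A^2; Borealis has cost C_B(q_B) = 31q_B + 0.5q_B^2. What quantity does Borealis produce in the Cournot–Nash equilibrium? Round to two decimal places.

10.68

Apex's profit: π_A = (98 - 2Q)q_A - (29q_A + (3/2)q_A²). Setting ∂π_A/∂q_A = 0: 69 - 7q_A - 2(q_B) = 0.
Borealis's profit: π_B = (98 - 2Q)q_B - (31q_B + (1/2)q_B²). Setting ∂π_B/∂q_B = 0: 67 - 5q_B - 2(q_A) = 0.
So q_A = (69 - 2q_B)/7 and q_B = (67 - 2q_A)/5.
Substituting one into the other gives q_A = 211/31 and q_B = 331/31.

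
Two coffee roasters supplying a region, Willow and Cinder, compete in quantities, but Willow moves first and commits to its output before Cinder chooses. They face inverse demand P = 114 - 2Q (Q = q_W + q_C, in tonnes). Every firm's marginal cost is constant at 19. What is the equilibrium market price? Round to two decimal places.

42.75

The follower Cinder best-responds to any q_W: π_C = (114 - 2Q)q_C - 19q_C.
Setting the follower's marginal profit to zero, 95 - 2q_W - 4q_C = 0, i.e. q_C = (95 - 2q_W)/4.
Willow substitutes q_C(q_W) into its own profit: π_W = q_W(114 - 2q_W - (95 - 2q_W)/2) - 19q_W = (133/2 - q_W)q_W - 19q_W.
Maximising: ∂π_W/∂q_W = 95/2 - 2q_W = 0, giving q_W = 95/4.
Then q_C = (95 - 2·(95/4))/4 = 95/8.
Total output Q = 285/8, so price P = 114 - 2·(285/8) = 171/4.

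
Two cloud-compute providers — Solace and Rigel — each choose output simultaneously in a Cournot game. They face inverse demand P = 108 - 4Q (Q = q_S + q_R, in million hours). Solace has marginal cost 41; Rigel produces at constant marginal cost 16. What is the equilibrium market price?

55

Solace's profit: π_S = (108 - 4Q)q_S - (41q_S). Setting ∂π_S/∂q_S = 0: 67 - 8q_S - 4(q_R) = 0.
Rigel's profit: π_R = (108 - 4Q)q_R - (16q_R). Setting ∂π_R/∂q_R = 0: 92 - 8q_R - 4(q_S) = 0.
Best responses: q_S = (67 - 4q_R)/8, q_R = (92 - 4q_S)/8.
Solving the pair: q_S = 7/2, q_R = 39/4.
Total output Q = 53/4, so price P = 108 - 4·(53/4) = 55.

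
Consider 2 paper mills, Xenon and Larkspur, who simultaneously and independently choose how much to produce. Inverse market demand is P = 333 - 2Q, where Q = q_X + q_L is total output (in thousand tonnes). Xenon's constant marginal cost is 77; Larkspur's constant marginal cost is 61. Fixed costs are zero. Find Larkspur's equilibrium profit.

Xenon's profit: π_X = (333 - 2Q)q_X - (77q_X). Setting ∂π_X/∂q_X = 0: 256 - 4q_X - 2(q_L) = 0.
Larkspur's profit: π_L = (333 - 2Q)q_L - (61q_L). Setting ∂π_L/∂q_L = 0: 272 - 4q_L - 2(q_X) = 0.
Rearranging gives the reaction functions q_X = (256 - 2q_L)/4 and q_L = (272 - 2q_X)/4.
Solving the pair: q_X = 40, q_L = 48.
Price P = 333 - 2·88 = 157.
Larkspur's profit: (157 - 61)·48 = 4608.

4608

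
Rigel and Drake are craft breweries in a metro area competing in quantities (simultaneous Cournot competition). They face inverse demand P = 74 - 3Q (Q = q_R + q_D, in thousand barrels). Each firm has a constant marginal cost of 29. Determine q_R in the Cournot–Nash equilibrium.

5

A representative firm's profit is π_i = q_i(74 - 3Q) - 29q_i.
First-order condition (treating rivals' output as given): 45 - 6q_i - 3q_j = 0.
With identical firms every q_j equals q_i, so q_j = q_i and 45 = 9q_i, giving q_i = 5.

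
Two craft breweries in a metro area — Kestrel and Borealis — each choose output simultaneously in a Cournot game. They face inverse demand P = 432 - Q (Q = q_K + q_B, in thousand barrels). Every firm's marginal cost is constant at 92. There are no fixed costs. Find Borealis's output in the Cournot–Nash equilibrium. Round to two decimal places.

A representative firm's profit is π_i = q_i(432 - Q) - 92q_i.
Setting ∂π_i/∂q_i = 0 with rivals' quantities fixed: 340 - 2q_i - q_j = 0.
With identical firms every q_j equals q_i, so q_j = q_i and 340 = 3q_i, giving q_i = 340/3.

113.33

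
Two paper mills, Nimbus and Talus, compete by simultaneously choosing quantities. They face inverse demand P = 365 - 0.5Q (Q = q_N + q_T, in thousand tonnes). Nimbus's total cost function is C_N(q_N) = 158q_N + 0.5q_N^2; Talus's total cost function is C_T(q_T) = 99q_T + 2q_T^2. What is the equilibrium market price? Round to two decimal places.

296.77

Nimbus's profit: π_N = (365 - 0.5Q)q_N - (158q_N + (1/2)q_N²). Setting ∂π_N/∂q_N = 0: 207 - 2q_N - (1/2)(q_T) = 0.
Talus's profit: π_T = (365 - 0.5Q)q_T - (99q_T + 2q_T²). Setting ∂π_T/∂q_T = 0: 266 - 5q_T - (1/2)(q_N) = 0.
Rearranging gives the reaction functions q_N = (207 - (1/2)q_T)/2 and q_T = (266 - (1/2)q_N)/5.
Solving the pair: q_N = 92.5128, q_T = 1714/39.
Total output Q = 1774/13, so price P = 365 - (1/2)·(1774/13) = 296.7692.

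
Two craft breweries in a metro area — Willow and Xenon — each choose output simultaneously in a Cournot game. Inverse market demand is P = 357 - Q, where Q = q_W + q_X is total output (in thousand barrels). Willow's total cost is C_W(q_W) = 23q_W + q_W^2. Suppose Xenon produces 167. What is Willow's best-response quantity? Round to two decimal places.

With the rival's output fixed at 167, Willow's profit is π_W = (357 - 167 - q_W)q_W - (23q_W + q_W²) = (190 - q_W)q_W - (23q_W + q_W²).
∂π_W/∂q_W = 167 - 4q_W = 0, so q_W = 167/4.

41.75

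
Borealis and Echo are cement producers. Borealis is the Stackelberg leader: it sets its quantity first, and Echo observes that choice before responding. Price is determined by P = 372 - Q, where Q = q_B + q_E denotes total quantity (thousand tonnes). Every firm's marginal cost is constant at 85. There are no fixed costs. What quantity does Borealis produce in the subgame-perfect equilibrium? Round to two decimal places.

143.50

The follower Echo best-responds to any q_B: π_E = (372 - Q)q_E - 85q_E.
∂π_E/∂q_E = 287 - q_B - 2q_E = 0 gives the reaction function q_E = (287 - q_B)/2.
The leader anticipates this reaction. Substituting into P = 372 - Q gives P = 457/2 - (1/2)q_B, so π_B = (457/2 - (1/2)q_B)q_B - 85q_B.
Maximising: ∂π_B/∂q_B = 287/2 - q_B = 0, giving q_B = 287/2.
Then q_E = (287 - 287/2)/2 = 287/4.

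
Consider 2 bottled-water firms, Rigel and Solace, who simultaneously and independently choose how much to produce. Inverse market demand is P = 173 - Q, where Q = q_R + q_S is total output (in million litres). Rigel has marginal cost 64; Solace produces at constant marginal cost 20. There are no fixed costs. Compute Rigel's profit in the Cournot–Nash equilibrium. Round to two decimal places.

469.44

Rigel's profit: π_R = (173 - Q)q_R - (64q_R). Setting ∂π_R/∂q_R = 0: 109 - 2q_R - (q_S) = 0.
Solace's first-order condition: 153 - 2q_S - (q_R) = 0.
Best responses: q_R = (109 - q_S)/2, q_S = (153 - q_R)/2.
Substituting one into the other gives q_R = 65/3 and q_S = 197/3.
Price P = 173 - 262/3 = 257/3.
Rigel's profit: (257/3 - 64)·(65/3) = 469.4444.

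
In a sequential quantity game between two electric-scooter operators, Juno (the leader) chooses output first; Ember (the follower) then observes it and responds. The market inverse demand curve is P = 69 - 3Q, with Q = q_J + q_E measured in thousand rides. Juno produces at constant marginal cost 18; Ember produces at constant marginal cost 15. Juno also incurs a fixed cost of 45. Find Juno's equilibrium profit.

The follower Ember best-responds to any q_J: π_E = (69 - 3Q)q_E - 15q_E.
∂π_E/∂q_E = 54 - 3q_J - 6q_E = 0 gives the reaction function q_E = (54 - 3q_J)/6.
Juno substitutes q_E(q_J) into its own profit: π_J = q_J(69 - 3q_J - (54 - 3q_J)/2) - 18q_J = (42 - (3/2)q_J)q_J - 18q_J.
The leader's first-order condition 24 - 3q_J = 0 yields q_J = 8.
Then q_E = (54 - 3·8)/6 = 5.
Price P = 69 - 3·13 = 30.
Juno's profit: (30 - 18)·8 - 45 = 51.

51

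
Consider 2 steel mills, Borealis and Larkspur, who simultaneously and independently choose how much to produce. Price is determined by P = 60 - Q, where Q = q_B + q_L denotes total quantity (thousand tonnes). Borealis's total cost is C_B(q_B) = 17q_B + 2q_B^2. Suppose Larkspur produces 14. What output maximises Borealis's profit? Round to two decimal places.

With the rival's output fixed at 14, Borealis's profit is π_B = (60 - 14 - q_B)q_B - (17q_B + 2q_B²) = (46 - q_B)q_B - (17q_B + 2q_B²).
∂π_B/∂q_B = 29 - 6q_B = 0, so q_B = 29/6.

4.83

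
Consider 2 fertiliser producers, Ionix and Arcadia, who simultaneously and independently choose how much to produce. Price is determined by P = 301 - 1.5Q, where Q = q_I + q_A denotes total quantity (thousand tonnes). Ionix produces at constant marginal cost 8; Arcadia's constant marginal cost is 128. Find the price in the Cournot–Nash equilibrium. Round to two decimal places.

145.67

Ionix's profit: π_I = (301 - 1.5Q)q_I - (8q_I). Setting ∂π_I/∂q_I = 0: 293 - 3q_I - (3/2)(q_A) = 0.
Arcadia's profit: π_A = (301 - 1.5Q)q_A - (128q_A). Setting ∂π_A/∂q_A = 0: 173 - 3q_A - (3/2)(q_I) = 0.
So q_I = (293 - (3/2)q_A)/3 and q_A = (173 - (3/2)q_I)/3.
Solving the pair: q_I = 826/9, q_A = 106/9.
Total output Q = 932/9, so price P = 301 - (3/2)·(932/9) = 437/3.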